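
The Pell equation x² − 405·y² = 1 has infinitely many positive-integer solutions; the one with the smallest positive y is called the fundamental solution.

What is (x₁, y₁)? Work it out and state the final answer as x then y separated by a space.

[20; 8,40] for √405; ℓ=2 ⇒ convergent index 1
a_0=20:  p_0=20·1+0=20,  q_0=20·0+1=1
a_1=8:  p_1=8·20+1=161,  q_1=8·1+0=8
→ (161, 8).  Check: 161²=25921, 405·8²=25920, difference 1.

161 8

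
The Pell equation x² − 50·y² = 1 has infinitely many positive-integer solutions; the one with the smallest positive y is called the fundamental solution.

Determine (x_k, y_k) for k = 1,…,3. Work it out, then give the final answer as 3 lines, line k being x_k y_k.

√50 = [7; 14, …], period ℓ=1 (odd) → k=1
k=0  a_k=7  p_k/q_k = 7/1
k=1  a_k=14  p_k/q_k = 99/14
→ (99, 14).  Check: 99²=9801, 50·14²=9800, difference 1.
k=2:  x_2 = 99·99+50·14·14 = 19601,  y_2 = 99·14+14·99 = 2772
k=3:  x_3 = 99·19601+50·14·2772 = 3880899,  y_3 = 99·2772+14·19601 = 548842

99 14
19601 2772
3880899 548842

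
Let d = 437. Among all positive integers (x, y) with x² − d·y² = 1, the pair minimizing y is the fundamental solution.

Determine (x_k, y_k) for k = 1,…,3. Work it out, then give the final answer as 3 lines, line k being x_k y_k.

√437 → a₀=20, period (1,9,2,9,1,40); ℓ=6 even so k=5
k=0  a_k=20  p_k/q_k = 20/1
…
k=4  a_k=9  p_k/q_k = 4160/199
k=5  a_k=1  p_k/q_k = 4599/220
(x₁, y₁) = (4599, 220);  4599² − 437·220² = 1 ✓
(x_2, y_2) = (4599·4599 + 437·220·220, 4599·220 + 220·4599) = (42301601, 2023560)
(x_3, y_3) = (4599·42301601 + 437·220·2023560, 4599·2023560 + 220·42301601) = (389090121399, 18612704660)

4599 220
42301601 2023560
389090121399 18612704660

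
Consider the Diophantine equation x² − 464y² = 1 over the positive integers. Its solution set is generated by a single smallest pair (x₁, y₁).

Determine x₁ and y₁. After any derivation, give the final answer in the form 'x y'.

9801 455

√464 = [21; 1,1,5,1,1,1,5,1,1,42, …], period ℓ=10 (even) → k=9
k=0  a_k=21  p_k/q_k = 21/1
…
k=3  a_k=5  p_k/q_k = 237/11
k=4  a_k=1  p_k/q_k = 280/13
k=5  a_k=1  p_k/q_k = 517/24
k=6  a_k=1  p_k/q_k = 797/37
…
k=8  a_k=1  p_k/q_k = 5299/246
k=9  a_k=1  p_k/q_k = 9801/455
(x₁, y₁) = (9801, 455);  9801² − 464·455² = 1 ✓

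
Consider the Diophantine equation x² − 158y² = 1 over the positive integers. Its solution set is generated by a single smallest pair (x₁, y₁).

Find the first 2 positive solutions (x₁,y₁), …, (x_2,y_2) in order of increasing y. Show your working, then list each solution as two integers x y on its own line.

√158 = [12; 1,1,3,12,3,1,1,24, …], period ℓ=8 (even) → k=7
step 0: (12, 1)  from 12·(1,0) + (0,1)
…
step 3: (88, 7)  from 3·(25,2) + (13,1)
step 4: (1081, 86)  from 12·(88,7) + (25,2)
…
step 6: (4412, 351)  from 1·(3331,265) + (1081,86)
step 7: (7743, 616)  from 1·(4412,351) + (3331,265)
→ (7743, 616).  Check: 7743²=59954049, 158·616²=59954048, difference 1.
n=2: (7743,616)∘(7743,616) = (7743·7743+158·616·616, 7743·616+616·7743) = (119908097,9539376)

7743 616
119908097 9539376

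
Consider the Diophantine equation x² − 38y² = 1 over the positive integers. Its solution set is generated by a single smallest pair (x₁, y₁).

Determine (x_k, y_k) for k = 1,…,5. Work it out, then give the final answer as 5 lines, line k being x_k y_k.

37 6
2737 444
202501 32850
14982337 2430456
1108490437 179820894

√38 → a₀=6, period (6,12); ℓ=2 even so k=1
i=0: a=6 ⇒ p=6, q=1
i=1: a=6 ⇒ p=37, q=6
(x₁, y₁) = (37, 6);  37² − 38·6² = 1 ✓
(x_2, y_2) = (37·37 + 38·6·6, 37·6 + 6·37) = (2737, 444)
(x_3, y_3) = (37·2737 + 38·6·444, 37·444 + 6·2737) = (202501, 32850)
(x_4, y_4) = (37·202501 + 38·6·32850, 37·32850 + 6·202501) = (14982337, 2430456)
(x_5, y_5) = (37·14982337 + 38·6·2430456, 37·2430456 + 6·14982337) = (1108490437, 179820894)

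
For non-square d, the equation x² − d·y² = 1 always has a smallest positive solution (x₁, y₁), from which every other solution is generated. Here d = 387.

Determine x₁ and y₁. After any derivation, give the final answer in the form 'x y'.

3482 177

d=387: √d = [19; 1,2,19,2,1,38] (ℓ=6, even), read p_5/q_5
i=0: a=19 ⇒ p=19, q=1
i=1: a=1 ⇒ p=20, q=1
i=2: a=2 ⇒ p=59, q=3
i=3: a=19 ⇒ p=1141, q=58
i=4: a=2 ⇒ p=2341, q=119
i=5: a=1 ⇒ p=3482, q=177
fundamental: x₁=3482, y₁=177  (since 12124324 − 387·31329 = 1)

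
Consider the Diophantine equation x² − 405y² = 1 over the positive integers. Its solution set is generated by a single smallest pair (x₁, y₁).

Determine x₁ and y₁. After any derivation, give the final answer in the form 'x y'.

√405 → a₀=20, period (8,40); ℓ=2 even so k=1
a_0=20:  p_0=20·1+0=20,  q_0=20·0+1=1
a_1=8:  p_1=8·20+1=161,  q_1=8·1+0=8
fundamental: x₁=161, y₁=8  (since 25921 − 405·64 = 1)

161 8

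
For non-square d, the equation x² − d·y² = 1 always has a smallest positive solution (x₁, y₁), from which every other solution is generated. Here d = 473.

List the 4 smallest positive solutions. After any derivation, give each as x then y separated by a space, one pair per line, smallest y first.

87 4
15137 696
2633751 121100
458257537 21070704

√473 → a₀=21, period (1,2,1,42); ℓ=4 even so k=3
k=0  a_k=21  p_k/q_k = 21/1
k=1  a_k=1  p_k/q_k = 22/1
k=2  a_k=2  p_k/q_k = 65/3
k=3  a_k=1  p_k/q_k = 87/4
→ (87, 4).  Check: 87²=7569, 473·4²=7568, difference 1.
(x_2, y_2) = (87·87 + 473·4·4, 87·4 + 4·87) = (15137, 696)
(x_3, y_3) = (87·15137 + 473·4·696, 87·696 + 4·15137) = (2633751, 121100)
(x_4, y_4) = (87·2633751 + 473·4·121100, 87·121100 + 4·2633751) = (458257537, 21070704)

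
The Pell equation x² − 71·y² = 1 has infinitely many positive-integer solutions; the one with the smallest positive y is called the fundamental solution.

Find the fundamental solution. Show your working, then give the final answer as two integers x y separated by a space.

3480 413

√71 → a₀=8, period (2,2,1,7,1,2,2,16); ℓ=8 even so k=7
a_0=8:  p_0=8·1+0=8,  q_0=8·0+1=1
a_1=2:  p_1=2·8+1=17,  q_1=2·1+0=2
a_2=2:  p_2=2·17+8=42,  q_2=2·2+1=5
a_3=1:  p_3=1·42+17=59,  q_3=1·5+2=7
…
a_5=1:  p_5=1·455+59=514,  q_5=1·54+7=61
a_6=2:  p_6=2·514+455=1483,  q_6=2·61+54=176
a_7=2:  p_7=2·1483+514=3480,  q_7=2·176+61=413
fundamental: x₁=3480, y₁=413  (since 12110400 − 71·170569 = 1)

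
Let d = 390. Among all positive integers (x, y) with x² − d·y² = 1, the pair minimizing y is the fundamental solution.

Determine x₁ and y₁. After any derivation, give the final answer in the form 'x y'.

d=390: √d = [19; 1,2,1,38] (ℓ=4, even), read p_3/q_3
k=0  a_k=19  p_k/q_k = 19/1
…
k=2  a_k=2  p_k/q_k = 59/3
k=3  a_k=1  p_k/q_k = 79/4
→ (79, 4).  Check: 79²=6241, 390·4²=6240, difference 1.

79 4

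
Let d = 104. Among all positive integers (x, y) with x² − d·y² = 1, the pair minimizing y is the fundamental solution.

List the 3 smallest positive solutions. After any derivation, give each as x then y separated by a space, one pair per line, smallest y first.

51 5
5201 510
530451 52015

[10; 5,20] for √104; ℓ=2 ⇒ convergent index 1
k=0  a_k=10  p_k/q_k = 10/1
k=1  a_k=5  p_k/q_k = 51/5
(x₁, y₁) = (51, 5);  51² − 104·5² = 1 ✓
(51+5√104)^2 = 5201 + 510√104
(51+5√104)^3 = 530451 + 52015√104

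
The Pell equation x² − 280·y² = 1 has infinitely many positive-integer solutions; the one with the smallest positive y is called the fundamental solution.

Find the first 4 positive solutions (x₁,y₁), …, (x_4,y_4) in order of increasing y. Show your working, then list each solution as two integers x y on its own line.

251 15
126001 7530
63252251 3780045
31752504001 1897575060

√280 = [16; 1,2,1,2,1,32, …], period ℓ=6 (even) → k=5
i=0: a=16 ⇒ p=16, q=1
…
i=4: a=2 ⇒ p=184, q=11
i=5: a=1 ⇒ p=251, q=15
→ (251, 15).  Check: 251²=63001, 280·15²=63000, difference 1.
(251+15√280)^2 = 126001 + 7530√280
(251+15√280)^3 = 63252251 + 3780045√280
(251+15√280)^4 = 31752504001 + 1897575060√280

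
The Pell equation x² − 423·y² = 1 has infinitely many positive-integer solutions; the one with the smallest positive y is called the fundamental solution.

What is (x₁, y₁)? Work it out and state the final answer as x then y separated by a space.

√423 → a₀=20, period (1,1,3,4,3,1,1,40); ℓ=8 even so k=7
a_0=20:  p_0=20·1+0=20,  q_0=20·0+1=1
…
a_2=1:  p_2=1·21+20=41,  q_2=1·1+1=2
…
a_4=4:  p_4=4·144+41=617,  q_4=4·7+2=30
…
a_6=1:  p_6=1·1995+617=2612,  q_6=1·97+30=127
a_7=1:  p_7=1·2612+1995=4607,  q_7=1·127+97=224
→ (4607, 224).  Check: 4607²=21224449, 423·224²=21224448, difference 1.

4607 224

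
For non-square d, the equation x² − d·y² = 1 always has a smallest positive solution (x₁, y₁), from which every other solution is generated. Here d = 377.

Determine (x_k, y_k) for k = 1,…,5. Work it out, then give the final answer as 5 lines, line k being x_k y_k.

√377 → a₀=19, period (2,2,2,38); ℓ=4 even so k=3
step 0: (19, 1)  from 19·(1,0) + (0,1)
step 1: (39, 2)  from 2·(19,1) + (1,0)
step 2: (97, 5)  from 2·(39,2) + (19,1)
step 3: (233, 12)  from 2·(97,5) + (39,2)
(x₁, y₁) = (233, 12);  233² − 377·12² = 1 ✓
n=2: (233,12)∘(233,12) = (233·233+377·12·12, 233·12+12·233) = (108577,5592)
n=3: (108577,5592)∘(233,12) = (233·108577+377·12·5592, 233·5592+12·108577) = (50596649,2605860)
n=4: (50596649,2605860)∘(233,12) = (233·50596649+377·12·2605860, 233·2605860+12·50596649) = (23577929857,1214325168)
n=5: (23577929857,1214325168)∘(233,12) = (233·23577929857+377·12·1214325168, 233·1214325168+12·23577929857) = (10987264716713,565872922428)

233 12
108577 5592
50596649 2605860
23577929857 1214325168
10987264716713 565872922428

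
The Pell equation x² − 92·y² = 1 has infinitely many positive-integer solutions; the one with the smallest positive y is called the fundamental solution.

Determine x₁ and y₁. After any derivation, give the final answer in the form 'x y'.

1151 120

√92 → a₀=9, period (1,1,2,4,2,1,1,18); ℓ=8 even so k=7
step 0: (9, 1)  from 9·(1,0) + (0,1)
…
step 3: (48, 5)  from 2·(19,2) + (10,1)
…
step 5: (470, 49)  from 2·(211,22) + (48,5)
step 6: (681, 71)  from 1·(470,49) + (211,22)
step 7: (1151, 120)  from 1·(681,71) + (470,49)
→ (1151, 120).  Check: 1151²=1324801, 92·120²=1324800, difference 1.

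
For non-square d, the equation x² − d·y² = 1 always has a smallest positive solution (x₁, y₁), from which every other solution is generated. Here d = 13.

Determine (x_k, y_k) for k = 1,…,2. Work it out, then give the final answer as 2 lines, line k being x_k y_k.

649 180
842401 233640

√13 → a₀=3, period (1,1,1,1,6); ℓ=5 odd so k=9
a_0=3:  p_0=3·1+0=3,  q_0=3·0+1=1
a_1=1:  p_1=1·3+1=4,  q_1=1·1+0=1
…
a_3=1:  p_3=1·7+4=11,  q_3=1·2+1=3
a_4=1:  p_4=1·11+7=18,  q_4=1·3+2=5
…
a_6=1:  p_6=1·119+18=137,  q_6=1·33+5=38
…
a_8=1:  p_8=1·256+137=393,  q_8=1·71+38=109
a_9=1:  p_9=1·393+256=649,  q_9=1·109+71=180
fundamental: x₁=649, y₁=180  (since 421201 − 13·32400 = 1)
n=2: (649,180)∘(649,180) = (649·649+13·180·180, 649·180+180·649) = (842401,233640)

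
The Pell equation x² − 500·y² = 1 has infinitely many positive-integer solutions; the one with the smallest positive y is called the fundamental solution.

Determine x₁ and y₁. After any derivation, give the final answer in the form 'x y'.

930249 41602

[22; 2,1,3,2,1,…,1,2,44] for √500; ℓ=14 ⇒ convergent index 13
a_0=22:  p_0=22·1+0=22,  q_0=22·0+1=1
a_1=2:  p_1=2·22+1=45,  q_1=2·1+0=2
a_2=1:  p_2=1·45+22=67,  q_2=1·2+1=3
a_3=3:  p_3=3·67+45=246,  q_3=3·3+2=11
…
a_5=1:  p_5=1·559+246=805,  q_5=1·25+11=36
…
a_7=10:  p_7=10·1364+805=14445,  q_7=10·61+36=646
a_8=1:  p_8=1·14445+1364=15809,  q_8=1·646+61=707
…
a_10=2:  p_10=2·30254+15809=76317,  q_10=2·1353+707=3413
a_11=3:  p_11=3·76317+30254=259205,  q_11=3·3413+1353=11592
a_12=1:  p_12=1·259205+76317=335522,  q_12=1·11592+3413=15005
a_13=2:  p_13=2·335522+259205=930249,  q_13=2·15005+11592=41602
fundamental: x₁=930249, y₁=41602  (since 865363202001 − 500·1730726404 = 1)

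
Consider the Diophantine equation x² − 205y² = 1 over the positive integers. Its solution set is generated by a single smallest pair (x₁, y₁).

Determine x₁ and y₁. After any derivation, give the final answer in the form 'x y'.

39689 2772

d=205: √d = [14; 3,6,1,4,1,6,3,28] (ℓ=8, even), read p_7/q_7
i=0: a=14 ⇒ p=14, q=1
i=1: a=3 ⇒ p=43, q=3
i=2: a=6 ⇒ p=272, q=19
i=3: a=1 ⇒ p=315, q=22
…
i=5: a=1 ⇒ p=1847, q=129
i=6: a=6 ⇒ p=12614, q=881
i=7: a=3 ⇒ p=39689, q=2772
→ (39689, 2772).  Check: 39689²=1575216721, 205·2772²=1575216720, difference 1.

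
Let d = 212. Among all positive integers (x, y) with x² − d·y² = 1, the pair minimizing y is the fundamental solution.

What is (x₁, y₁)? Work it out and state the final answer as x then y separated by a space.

66249 4550

√212 = [14; 1,1,3,1,1,…,1,1,28, …], period ℓ=14 (even) → k=13
i=0: a=14 ⇒ p=14, q=1
…
i=2: a=1 ⇒ p=29, q=2
i=3: a=3 ⇒ p=102, q=7
i=4: a=1 ⇒ p=131, q=9
…
i=9: a=1 ⇒ p=5198, q=357
i=10: a=1 ⇒ p=7979, q=548
…
i=12: a=1 ⇒ p=37114, q=2549
i=13: a=1 ⇒ p=66249, q=4550
fundamental: x₁=66249, y₁=4550  (since 4388930001 − 212·20702500 = 1)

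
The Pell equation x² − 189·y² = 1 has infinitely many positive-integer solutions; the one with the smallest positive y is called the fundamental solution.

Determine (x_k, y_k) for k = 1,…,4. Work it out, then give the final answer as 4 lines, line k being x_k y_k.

55 4
6049 440
665335 48396
73180801 5323120

d=189: √d = [13; 1,2,1,26] (ℓ=4, even), read p_3/q_3
i=0: a=13 ⇒ p=13, q=1
i=1: a=1 ⇒ p=14, q=1
i=2: a=2 ⇒ p=41, q=3
i=3: a=1 ⇒ p=55, q=4
fundamental: x₁=55, y₁=4  (since 3025 − 189·16 = 1)
k=2:  x_2 = 55·55+189·4·4 = 6049,  y_2 = 55·4+4·55 = 440
k=3:  x_3 = 55·6049+189·4·440 = 665335,  y_3 = 55·440+4·6049 = 48396
k=4:  x_4 = 55·665335+189·4·48396 = 73180801,  y_4 = 55·48396+4·665335 = 5323120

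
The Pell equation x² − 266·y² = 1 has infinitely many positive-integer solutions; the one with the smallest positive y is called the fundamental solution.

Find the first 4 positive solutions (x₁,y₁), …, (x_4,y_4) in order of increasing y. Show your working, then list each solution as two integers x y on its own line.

685 42
938449 57540
1285674445 78829758
1761373051201 107996710920

√266 → a₀=16, period (3,4,3,32); ℓ=4 even so k=3
k=0  a_k=16  p_k/q_k = 16/1
k=1  a_k=3  p_k/q_k = 49/3
k=2  a_k=4  p_k/q_k = 212/13
k=3  a_k=3  p_k/q_k = 685/42
→ (685, 42).  Check: 685²=469225, 266·42²=469224, difference 1.
n=2: (685,42)∘(685,42) = (685·685+266·42·42, 685·42+42·685) = (938449,57540)
n=3: (938449,57540)∘(685,42) = (685·938449+266·42·57540, 685·57540+42·938449) = (1285674445,78829758)
n=4: (1285674445,78829758)∘(685,42) = (685·1285674445+266·42·78829758, 685·78829758+42·1285674445) = (1761373051201,107996710920)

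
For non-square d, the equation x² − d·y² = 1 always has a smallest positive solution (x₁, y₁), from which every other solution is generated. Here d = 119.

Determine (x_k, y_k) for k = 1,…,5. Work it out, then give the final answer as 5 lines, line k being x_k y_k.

120 11
28799 2640
6911640 633589
1658764801 152058720
398096640600 36493459211

[10; 1,9,1,20] for √119; ℓ=4 ⇒ convergent index 3
k=0  a_k=10  p_k/q_k = 10/1
k=1  a_k=1  p_k/q_k = 11/1
k=2  a_k=9  p_k/q_k = 109/10
k=3  a_k=1  p_k/q_k = 120/11
(x₁, y₁) = (120, 11);  120² − 119·11² = 1 ✓
(x_2, y_2) = (120·120 + 119·11·11, 120·11 + 11·120) = (28799, 2640)
(x_3, y_3) = (120·28799 + 119·11·2640, 120·2640 + 11·28799) = (6911640, 633589)
(x_4, y_4) = (120·6911640 + 119·11·633589, 120·633589 + 11·6911640) = (1658764801, 152058720)
(x_5, y_5) = (120·1658764801 + 119·11·152058720, 120·152058720 + 11·1658764801) = (398096640600, 36493459211)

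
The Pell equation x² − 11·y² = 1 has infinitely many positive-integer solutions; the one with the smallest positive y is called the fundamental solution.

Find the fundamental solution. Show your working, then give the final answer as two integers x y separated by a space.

√11 → a₀=3, period (3,6); ℓ=2 even so k=1
a_0=3:  p_0=3·1+0=3,  q_0=3·0+1=1
a_1=3:  p_1=3·3+1=10,  q_1=3·1+0=3
→ (10, 3).  Check: 10²=100, 11·3²=99, difference 1.

10 3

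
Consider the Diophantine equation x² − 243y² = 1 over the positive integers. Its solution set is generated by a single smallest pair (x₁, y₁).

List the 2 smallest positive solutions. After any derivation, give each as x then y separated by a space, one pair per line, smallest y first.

[15; 1,1,2,3,15,3,2,1,1,30] for √243; ℓ=10 ⇒ convergent index 9
step 0: (15, 1)  from 15·(1,0) + (0,1)
step 1: (16, 1)  from 1·(15,1) + (1,0)
step 2: (31, 2)  from 1·(16,1) + (15,1)
step 3: (78, 5)  from 2·(31,2) + (16,1)
step 4: (265, 17)  from 3·(78,5) + (31,2)
step 5: (4053, 260)  from 15·(265,17) + (78,5)
…
step 7: (28901, 1854)  from 2·(12424,797) + (4053,260)
step 8: (41325, 2651)  from 1·(28901,1854) + (12424,797)
step 9: (70226, 4505)  from 1·(41325,2651) + (28901,1854)
(x₁, y₁) = (70226, 4505);  70226² − 243·4505² = 1 ✓
n=2: (70226,4505)∘(70226,4505) = (70226·70226+243·4505·4505, 70226·4505+4505·70226) = (9863382151,632736260)

70226 4505
9863382151 632736260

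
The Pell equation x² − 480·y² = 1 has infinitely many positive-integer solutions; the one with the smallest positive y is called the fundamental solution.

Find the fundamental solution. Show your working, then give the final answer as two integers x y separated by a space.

241 11

d=480: √d = [21; 1,9,1,42] (ℓ=4, even), read p_3/q_3
i=0: a=21 ⇒ p=21, q=1
…
i=2: a=9 ⇒ p=219, q=10
i=3: a=1 ⇒ p=241, q=11
→ (241, 11).  Check: 241²=58081, 480·11²=58080, difference 1.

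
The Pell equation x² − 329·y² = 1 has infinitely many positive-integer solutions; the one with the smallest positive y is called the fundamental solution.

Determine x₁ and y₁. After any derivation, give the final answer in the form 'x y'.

2376415 131016

√329 = [18; 7,4,2,1,1,4,1,1,2,4,7,36, …], period ℓ=12 (even) → k=11
a_0=18:  p_0=18·1+0=18,  q_0=18·0+1=1
a_1=7:  p_1=7·18+1=127,  q_1=7·1+0=7
a_2=4:  p_2=4·127+18=526,  q_2=4·7+1=29
a_3=2:  p_3=2·526+127=1179,  q_3=2·29+7=65
…
a_5=1:  p_5=1·1705+1179=2884,  q_5=1·94+65=159
…
a_8=1:  p_8=1·16125+13241=29366,  q_8=1·889+730=1619
a_9=2:  p_9=2·29366+16125=74857,  q_9=2·1619+889=4127
a_10=4:  p_10=4·74857+29366=328794,  q_10=4·4127+1619=18127
a_11=7:  p_11=7·328794+74857=2376415,  q_11=7·18127+4127=131016
→ (2376415, 131016).  Check: 2376415²=5647348252225, 329·131016²=5647348252224, difference 1.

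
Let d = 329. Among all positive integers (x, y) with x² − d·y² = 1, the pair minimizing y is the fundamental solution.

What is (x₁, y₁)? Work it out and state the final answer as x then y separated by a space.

2376415 131016

[18; 7,4,2,1,1,4,1,1,2,4,7,36] for √329; ℓ=12 ⇒ convergent index 11
step 0: (18, 1)  from 18·(1,0) + (0,1)
…
step 2: (526, 29)  from 4·(127,7) + (18,1)
step 3: (1179, 65)  from 2·(526,29) + (127,7)
…
step 8: (29366, 1619)  from 1·(16125,889) + (13241,730)
step 9: (74857, 4127)  from 2·(29366,1619) + (16125,889)
step 10: (328794, 18127)  from 4·(74857,4127) + (29366,1619)
step 11: (2376415, 131016)  from 7·(328794,18127) + (74857,4127)
→ (2376415, 131016).  Check: 2376415²=5647348252225, 329·131016²=5647348252224, difference 1.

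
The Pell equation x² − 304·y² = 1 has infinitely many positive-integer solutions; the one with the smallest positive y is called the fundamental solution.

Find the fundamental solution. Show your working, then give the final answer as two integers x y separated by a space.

57799 3315

√304 = [17; 2,3,2,1,1,1,1,1,2,3,2,34, …], period ℓ=12 (even) → k=11
step 0: (17, 1)  from 17·(1,0) + (0,1)
…
step 3: (279, 16)  from 2·(122,7) + (35,2)
step 4: (401, 23)  from 1·(279,16) + (122,7)
step 5: (680, 39)  from 1·(401,23) + (279,16)
step 6: (1081, 62)  from 1·(680,39) + (401,23)
step 7: (1761, 101)  from 1·(1081,62) + (680,39)
step 8: (2842, 163)  from 1·(1761,101) + (1081,62)
…
step 10: (25177, 1444)  from 3·(7445,427) + (2842,163)
step 11: (57799, 3315)  from 2·(25177,1444) + (7445,427)
(x₁, y₁) = (57799, 3315);  57799² − 304·3315² = 1 ✓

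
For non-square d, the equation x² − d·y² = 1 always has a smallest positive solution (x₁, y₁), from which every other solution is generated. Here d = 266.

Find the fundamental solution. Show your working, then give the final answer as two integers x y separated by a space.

√266 → a₀=16, period (3,4,3,32); ℓ=4 even so k=3
step 0: (16, 1)  from 16·(1,0) + (0,1)
…
step 2: (212, 13)  from 4·(49,3) + (16,1)
step 3: (685, 42)  from 3·(212,13) + (49,3)
fundamental: x₁=685, y₁=42  (since 469225 − 266·1764 = 1)

685 42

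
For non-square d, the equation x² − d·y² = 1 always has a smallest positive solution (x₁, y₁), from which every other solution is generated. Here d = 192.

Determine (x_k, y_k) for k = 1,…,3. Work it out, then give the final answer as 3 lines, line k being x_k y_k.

[13; 1,5,1,26] for √192; ℓ=4 ⇒ convergent index 3
step 0: (13, 1)  from 13·(1,0) + (0,1)
…
step 2: (83, 6)  from 5·(14,1) + (13,1)
step 3: (97, 7)  from 1·(83,6) + (14,1)
(x₁, y₁) = (97, 7);  97² − 192·7² = 1 ✓
n=2: (97,7)∘(97,7) = (97·97+192·7·7, 97·7+7·97) = (18817,1358)
n=3: (18817,1358)∘(97,7) = (97·18817+192·7·1358, 97·1358+7·18817) = (3650401,263445)

97 7
18817 1358
3650401 263445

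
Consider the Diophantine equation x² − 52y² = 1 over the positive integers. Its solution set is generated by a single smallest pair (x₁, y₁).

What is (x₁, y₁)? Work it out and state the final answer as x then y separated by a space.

√52 = [7; 4,1,2,1,4,14, …], period ℓ=6 (even) → k=5
step 0: (7, 1)  from 7·(1,0) + (0,1)
…
step 4: (137, 19)  from 1·(101,14) + (36,5)
step 5: (649, 90)  from 4·(137,19) + (101,14)
→ (649, 90).  Check: 649²=421201, 52·90²=421200, difference 1.

649 90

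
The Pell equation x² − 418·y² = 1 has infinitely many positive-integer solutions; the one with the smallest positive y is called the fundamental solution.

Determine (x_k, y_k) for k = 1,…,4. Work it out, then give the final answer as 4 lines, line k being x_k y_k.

√418 = [20; 2,4,20,4,2,40, …], period ℓ=6 (even) → k=5
k=0  a_k=20  p_k/q_k = 20/1
k=1  a_k=2  p_k/q_k = 41/2
…
k=4  a_k=4  p_k/q_k = 15068/737
k=5  a_k=2  p_k/q_k = 33857/1656
fundamental: x₁=33857, y₁=1656  (since 1146296449 − 418·2742336 = 1)
(33857+1656√418)^2 = 2292592897 + 112134384√418
(33857+1656√418)^3 = 155240635393601 + 7593067676520√418
(33857+1656√418)^4 = 10511964382749705217 + 514156984535740896√418

33857 1656
2292592897 112134384
155240635393601 7593067676520
10511964382749705217 514156984535740896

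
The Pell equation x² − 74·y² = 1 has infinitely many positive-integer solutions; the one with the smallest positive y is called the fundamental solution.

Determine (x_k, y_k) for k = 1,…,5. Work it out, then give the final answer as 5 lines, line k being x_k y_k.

3699 430
27365201 3181140
202447753299 23534073290
1497708451540801 174105071018280
11080046922051092499 1288029291859162150

[8; 1,1,1,1,16] for √74; ℓ=5 ⇒ convergent index 9
k=0  a_k=8  p_k/q_k = 8/1
k=1  a_k=1  p_k/q_k = 9/1
…
k=4  a_k=1  p_k/q_k = 43/5
…
k=6  a_k=1  p_k/q_k = 757/88
k=7  a_k=1  p_k/q_k = 1471/171
k=8  a_k=1  p_k/q_k = 2228/259
k=9  a_k=1  p_k/q_k = 3699/430
fundamental: x₁=3699, y₁=430  (since 13682601 − 74·184900 = 1)
n=2: (3699,430)∘(3699,430) = (3699·3699+74·430·430, 3699·430+430·3699) = (27365201,3181140)
n=3: (27365201,3181140)∘(3699,430) = (3699·27365201+74·430·3181140, 3699·3181140+430·27365201) = (202447753299,23534073290)
n=4: (202447753299,23534073290)∘(3699,430) = (3699·202447753299+74·430·23534073290, 3699·23534073290+430·202447753299) = (1497708451540801,174105071018280)
n=5: (1497708451540801,174105071018280)∘(3699,430) = (3699·1497708451540801+74·430·174105071018280, 3699·174105071018280+430·1497708451540801) = (11080046922051092499,1288029291859162150)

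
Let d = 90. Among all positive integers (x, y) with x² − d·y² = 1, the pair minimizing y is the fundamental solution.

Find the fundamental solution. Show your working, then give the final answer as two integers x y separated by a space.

√90 = [9; 2,18, …], period ℓ=2 (even) → k=1
step 0: (9, 1)  from 9·(1,0) + (0,1)
step 1: (19, 2)  from 2·(9,1) + (1,0)
→ (19, 2).  Check: 19²=361, 90·2²=360, difference 1.

19 2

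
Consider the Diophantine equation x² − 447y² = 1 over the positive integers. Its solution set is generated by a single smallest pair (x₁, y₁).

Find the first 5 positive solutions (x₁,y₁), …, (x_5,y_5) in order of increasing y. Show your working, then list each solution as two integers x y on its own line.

[21; 7,42] for √447; ℓ=2 ⇒ convergent index 1
k=0  a_k=21  p_k/q_k = 21/1
k=1  a_k=7  p_k/q_k = 148/7
fundamental: x₁=148, y₁=7  (since 21904 − 447·49 = 1)
n=2: (148,7)∘(148,7) = (148·148+447·7·7, 148·7+7·148) = (43807,2072)
n=3: (43807,2072)∘(148,7) = (148·43807+447·7·2072, 148·2072+7·43807) = (12966724,613305)
n=4: (12966724,613305)∘(148,7) = (148·12966724+447·7·613305, 148·613305+7·12966724) = (3838106497,181536208)
n=5: (3838106497,181536208)∘(148,7) = (148·3838106497+447·7·181536208, 148·181536208+7·3838106497) = (1136066556388,53734104263)

148 7
43807 2072
12966724 613305
3838106497 181536208
1136066556388 53734104263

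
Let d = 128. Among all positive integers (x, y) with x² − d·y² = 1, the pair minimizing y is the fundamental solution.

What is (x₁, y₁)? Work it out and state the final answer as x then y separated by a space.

√128 → a₀=11, period (3,5,3,22); ℓ=4 even so k=3
a_0=11:  p_0=11·1+0=11,  q_0=11·0+1=1
a_1=3:  p_1=3·11+1=34,  q_1=3·1+0=3
a_2=5:  p_2=5·34+11=181,  q_2=5·3+1=16
a_3=3:  p_3=3·181+34=577,  q_3=3·16+3=51
(x₁, y₁) = (577, 51);  577² − 128·51² = 1 ✓

577 51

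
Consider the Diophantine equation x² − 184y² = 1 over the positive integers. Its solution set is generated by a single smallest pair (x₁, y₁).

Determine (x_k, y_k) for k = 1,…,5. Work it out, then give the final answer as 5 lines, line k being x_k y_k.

[13; 1,1,3,2,1,2,1,2,3,1,1,26] for √184; ℓ=12 ⇒ convergent index 11
step 0: (13, 1)  from 13·(1,0) + (0,1)
step 1: (14, 1)  from 1·(13,1) + (1,0)
step 2: (27, 2)  from 1·(14,1) + (13,1)
step 3: (95, 7)  from 3·(27,2) + (14,1)
step 4: (217, 16)  from 2·(95,7) + (27,2)
step 5: (312, 23)  from 1·(217,16) + (95,7)
step 6: (841, 62)  from 2·(312,23) + (217,16)
…
step 9: (10594, 781)  from 3·(3147,232) + (1153,85)
step 10: (13741, 1013)  from 1·(10594,781) + (3147,232)
step 11: (24335, 1794)  from 1·(13741,1013) + (10594,781)
fundamental: x₁=24335, y₁=1794  (since 592192225 − 184·3218436 = 1)
k=2:  x_2 = 24335·24335+184·1794·1794 = 1184384449,  y_2 = 24335·1794+1794·24335 = 87313980
k=3:  x_3 = 24335·1184384449+184·1794·87313980 = 57643991108495,  y_3 = 24335·87313980+1794·1184384449 = 4249571404806
k=4:  x_4 = 24335·57643991108495+184·1794·4249571404806 = 2805533046066067201,  y_4 = 24335·4249571404806+1794·57643991108495 = 206826640184594040
k=5:  x_5 = 24335·2805533046066067201+184·1794·206826640184594040 = 136545293294391499564175,  y_5 = 24335·206826640184594040+1794·2805533046066067201 = 10066252573534620521994

24335 1794
1184384449 87313980
57643991108495 4249571404806
2805533046066067201 206826640184594040
136545293294391499564175 10066252573534620521994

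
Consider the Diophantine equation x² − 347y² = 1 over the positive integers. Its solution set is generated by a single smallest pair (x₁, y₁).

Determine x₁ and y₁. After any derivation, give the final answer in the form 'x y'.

641602 34443

d=347: √d = [18; 1,1,1,2,4,…,1,1,36] (ℓ=14, even), read p_13/q_13
i=0: a=18 ⇒ p=18, q=1
i=1: a=1 ⇒ p=19, q=1
…
i=3: a=1 ⇒ p=56, q=3
i=4: a=2 ⇒ p=149, q=8
…
i=6: a=1 ⇒ p=801, q=43
i=7: a=17 ⇒ p=14269, q=766
i=8: a=1 ⇒ p=15070, q=809
…
i=12: a=1 ⇒ p=402885, q=21628
i=13: a=1 ⇒ p=641602, q=34443
(x₁, y₁) = (641602, 34443);  641602² − 347·34443² = 1 ✓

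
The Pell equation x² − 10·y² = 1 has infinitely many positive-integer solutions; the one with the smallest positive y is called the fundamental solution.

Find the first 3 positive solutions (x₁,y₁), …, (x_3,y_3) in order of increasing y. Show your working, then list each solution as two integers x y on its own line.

19 6
721 228
27379 8658

√10 = [3; 6, …], period ℓ=1 (odd) → k=1
a_0=3:  p_0=3·1+0=3,  q_0=3·0+1=1
a_1=6:  p_1=6·3+1=19,  q_1=6·1+0=6
→ (19, 6).  Check: 19²=361, 10·6²=360, difference 1.
(x_2, y_2) = (19·19 + 10·6·6, 19·6 + 6·19) = (721, 228)
(x_3, y_3) = (19·721 + 10·6·228, 19·228 + 6·721) = (27379, 8658)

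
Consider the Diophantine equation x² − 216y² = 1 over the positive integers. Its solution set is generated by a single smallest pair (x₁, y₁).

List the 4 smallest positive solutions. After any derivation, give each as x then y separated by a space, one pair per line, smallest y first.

√216 → a₀=14, period (1,2,3,2,1,28); ℓ=6 even so k=5
k=0  a_k=14  p_k/q_k = 14/1
k=1  a_k=1  p_k/q_k = 15/1
…
k=3  a_k=3  p_k/q_k = 147/10
k=4  a_k=2  p_k/q_k = 338/23
k=5  a_k=1  p_k/q_k = 485/33
fundamental: x₁=485, y₁=33  (since 235225 − 216·1089 = 1)
(x_2, y_2) = (485·485 + 216·33·33, 485·33 + 33·485) = (470449, 32010)
(x_3, y_3) = (485·470449 + 216·33·32010, 485·32010 + 33·470449) = (456335045, 31049667)
(x_4, y_4) = (485·456335045 + 216·33·31049667, 485·31049667 + 33·456335045) = (442644523201, 30118144980)

485 33
470449 32010
456335045 31049667
442644523201 30118144980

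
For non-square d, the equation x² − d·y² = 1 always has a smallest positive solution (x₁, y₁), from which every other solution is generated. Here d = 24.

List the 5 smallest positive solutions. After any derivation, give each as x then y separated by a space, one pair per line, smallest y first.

d=24: √d = [4; 1,8] (ℓ=2, even), read p_1/q_1
k=0  a_k=4  p_k/q_k = 4/1
k=1  a_k=1  p_k/q_k = 5/1
→ (5, 1).  Check: 5²=25, 24·1²=24, difference 1.
(5+1√24)^2 = 49 + 10√24
(5+1√24)^3 = 485 + 99√24
(5+1√24)^4 = 4801 + 980√24
(5+1√24)^5 = 47525 + 9701√24

5 1
49 10
485 99
4801 980
47525 9701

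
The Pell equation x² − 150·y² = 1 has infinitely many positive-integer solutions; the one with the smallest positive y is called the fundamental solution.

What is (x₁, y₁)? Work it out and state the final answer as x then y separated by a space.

49 4

√150 = [12; 4,24, …], period ℓ=2 (even) → k=1
step 0: (12, 1)  from 12·(1,0) + (0,1)
step 1: (49, 4)  from 4·(12,1) + (1,0)
fundamental: x₁=49, y₁=4  (since 2401 − 150·16 = 1)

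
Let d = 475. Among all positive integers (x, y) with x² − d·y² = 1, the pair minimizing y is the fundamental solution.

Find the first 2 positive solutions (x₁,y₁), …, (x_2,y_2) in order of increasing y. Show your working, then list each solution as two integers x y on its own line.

57799 2652
6681448801 306565896

√475 → a₀=21, period (1,3,1,6,2,6,1,3,1,42); ℓ=10 even so k=9
a_0=21:  p_0=21·1+0=21,  q_0=21·0+1=1
a_1=1:  p_1=1·21+1=22,  q_1=1·1+0=1
a_2=3:  p_2=3·22+21=87,  q_2=3·1+1=4
…
a_4=6:  p_4=6·109+87=741,  q_4=6·5+4=34
…
a_6=6:  p_6=6·1591+741=10287,  q_6=6·73+34=472
a_7=1:  p_7=1·10287+1591=11878,  q_7=1·472+73=545
a_8=3:  p_8=3·11878+10287=45921,  q_8=3·545+472=2107
a_9=1:  p_9=1·45921+11878=57799,  q_9=1·2107+545=2652
fundamental: x₁=57799, y₁=2652  (since 3340724401 − 475·7033104 = 1)
(x_2, y_2) = (57799·57799 + 475·2652·2652, 57799·2652 + 2652·57799) = (6681448801, 306565896)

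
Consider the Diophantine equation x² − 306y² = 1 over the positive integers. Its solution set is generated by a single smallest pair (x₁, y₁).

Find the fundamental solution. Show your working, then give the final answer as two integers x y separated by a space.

35 2

√306 = [17; 2,34, …], period ℓ=2 (even) → k=1
k=0  a_k=17  p_k/q_k = 17/1
k=1  a_k=2  p_k/q_k = 35/2
→ (35, 2).  Check: 35²=1225, 306·2²=1224, difference 1.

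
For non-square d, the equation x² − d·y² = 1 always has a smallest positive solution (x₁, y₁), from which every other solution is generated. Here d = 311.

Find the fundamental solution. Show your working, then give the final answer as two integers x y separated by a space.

16883880 957397

√311 = [17; 1,1,1,2,1,…,1,1,34, …], period ℓ=16 (even) → k=15
a_0=17:  p_0=17·1+0=17,  q_0=17·0+1=1
a_1=1:  p_1=1·17+1=18,  q_1=1·1+0=1
a_2=1:  p_2=1·18+17=35,  q_2=1·1+1=2
a_3=1:  p_3=1·35+18=53,  q_3=1·2+1=3
a_4=2:  p_4=2·53+35=141,  q_4=2·3+2=8
a_5=1:  p_5=1·141+53=194,  q_5=1·8+3=11
a_6=6:  p_6=6·194+141=1305,  q_6=6·11+8=74
a_7=3:  p_7=3·1305+194=4109,  q_7=3·74+11=233
a_8=17:  p_8=17·4109+1305=71158,  q_8=17·233+74=4035
…
a_10=6:  p_10=6·217583+71158=1376656,  q_10=6·12338+4035=78063
a_11=1:  p_11=1·1376656+217583=1594239,  q_11=1·78063+12338=90401
…
a_14=1:  p_14=1·6159373+4565134=10724507,  q_14=1·349266+258865=608131
a_15=1:  p_15=1·10724507+6159373=16883880,  q_15=1·608131+349266=957397
(x₁, y₁) = (16883880, 957397);  16883880² − 311·957397² = 1 ✓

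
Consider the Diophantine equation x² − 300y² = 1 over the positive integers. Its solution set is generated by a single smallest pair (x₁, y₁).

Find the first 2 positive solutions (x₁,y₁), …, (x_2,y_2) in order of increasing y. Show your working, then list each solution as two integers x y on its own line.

√300 = [17; 3,8,3,34, …], period ℓ=4 (even) → k=3
i=0: a=17 ⇒ p=17, q=1
i=1: a=3 ⇒ p=52, q=3
i=2: a=8 ⇒ p=433, q=25
i=3: a=3 ⇒ p=1351, q=78
fundamental: x₁=1351, y₁=78  (since 1825201 − 300·6084 = 1)
k=2:  x_2 = 1351·1351+300·78·78 = 3650401,  y_2 = 1351·78+78·1351 = 210756

1351 78
3650401 210756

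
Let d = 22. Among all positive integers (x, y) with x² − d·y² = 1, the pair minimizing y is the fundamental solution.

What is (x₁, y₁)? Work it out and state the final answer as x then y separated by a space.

√22 = [4; 1,2,4,2,1,8, …], period ℓ=6 (even) → k=5
a_0=4:  p_0=4·1+0=4,  q_0=4·0+1=1
a_1=1:  p_1=1·4+1=5,  q_1=1·1+0=1
a_2=2:  p_2=2·5+4=14,  q_2=2·1+1=3
…
a_4=2:  p_4=2·61+14=136,  q_4=2·13+3=29
a_5=1:  p_5=1·136+61=197,  q_5=1·29+13=42
→ (197, 42).  Check: 197²=38809, 22·42²=38808, difference 1.

197 42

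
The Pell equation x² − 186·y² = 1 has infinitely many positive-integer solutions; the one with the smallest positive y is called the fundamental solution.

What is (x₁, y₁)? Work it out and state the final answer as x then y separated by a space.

7501 550

[13; 1,1,1,3,4,3,1,1,1,26] for √186; ℓ=10 ⇒ convergent index 9
k=0  a_k=13  p_k/q_k = 13/1
k=1  a_k=1  p_k/q_k = 14/1
…
k=3  a_k=1  p_k/q_k = 41/3
…
k=5  a_k=4  p_k/q_k = 641/47
…
k=8  a_k=1  p_k/q_k = 4787/351
k=9  a_k=1  p_k/q_k = 7501/550
→ (7501, 550).  Check: 7501²=56265001, 186·550²=56265000, difference 1.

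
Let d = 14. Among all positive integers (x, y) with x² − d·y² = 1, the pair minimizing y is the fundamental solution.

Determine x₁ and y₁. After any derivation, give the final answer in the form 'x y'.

15 4

√14 → a₀=3, period (1,2,1,6); ℓ=4 even so k=3
i=0: a=3 ⇒ p=3, q=1
i=1: a=1 ⇒ p=4, q=1
i=2: a=2 ⇒ p=11, q=3
i=3: a=1 ⇒ p=15, q=4
(x₁, y₁) = (15, 4);  15² − 14·4² = 1 ✓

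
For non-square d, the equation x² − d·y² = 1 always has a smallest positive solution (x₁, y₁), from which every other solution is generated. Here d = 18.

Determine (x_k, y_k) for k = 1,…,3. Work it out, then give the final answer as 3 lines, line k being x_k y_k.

17 4
577 136
19601 4620

d=18: √d = [4; 4,8] (ℓ=2, even), read p_1/q_1
k=0  a_k=4  p_k/q_k = 4/1
k=1  a_k=4  p_k/q_k = 17/4
fundamental: x₁=17, y₁=4  (since 289 − 18·16 = 1)
n=2: (17,4)∘(17,4) = (17·17+18·4·4, 17·4+4·17) = (577,136)
n=3: (577,136)∘(17,4) = (17·577+18·4·136, 17·136+4·577) = (19601,4620)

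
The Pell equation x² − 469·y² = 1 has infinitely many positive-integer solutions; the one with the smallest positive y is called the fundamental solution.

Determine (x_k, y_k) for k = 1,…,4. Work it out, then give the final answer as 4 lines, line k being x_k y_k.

137215 6336
37655912449 1738788480
10333912053241855 477175722560064
2835935484733506355201 130951333540419575040

[21; 1,1,1,10,6,10,1,1,1,42] for √469; ℓ=10 ⇒ convergent index 9
k=0  a_k=21  p_k/q_k = 21/1
k=1  a_k=1  p_k/q_k = 22/1
k=2  a_k=1  p_k/q_k = 43/2
k=3  a_k=1  p_k/q_k = 65/3
k=4  a_k=10  p_k/q_k = 693/32
k=5  a_k=6  p_k/q_k = 4223/195
k=6  a_k=10  p_k/q_k = 42923/1982
…
k=8  a_k=1  p_k/q_k = 90069/4159
k=9  a_k=1  p_k/q_k = 137215/6336
(x₁, y₁) = (137215, 6336);  137215² − 469·6336² = 1 ✓
(137215+6336√469)^2 = 37655912449 + 1738788480√469
(137215+6336√469)^3 = 10333912053241855 + 477175722560064√469
(137215+6336√469)^4 = 2835935484733506355201 + 130951333540419575040√469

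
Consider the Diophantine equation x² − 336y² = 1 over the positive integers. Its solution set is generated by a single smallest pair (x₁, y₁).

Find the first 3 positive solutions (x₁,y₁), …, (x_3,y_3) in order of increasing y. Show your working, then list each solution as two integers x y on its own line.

55 3
6049 330
665335 36297

√336 → a₀=18, period (3,36); ℓ=2 even so k=1
step 0: (18, 1)  from 18·(1,0) + (0,1)
step 1: (55, 3)  from 3·(18,1) + (1,0)
fundamental: x₁=55, y₁=3  (since 3025 − 336·9 = 1)
(55+3√336)^2 = 6049 + 330√336
(55+3√336)^3 = 665335 + 36297√336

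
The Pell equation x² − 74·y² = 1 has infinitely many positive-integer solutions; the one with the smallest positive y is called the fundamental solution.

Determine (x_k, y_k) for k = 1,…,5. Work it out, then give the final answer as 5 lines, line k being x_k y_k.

3699 430
27365201 3181140
202447753299 23534073290
1497708451540801 174105071018280
11080046922051092499 1288029291859162150

d=74: √d = [8; 1,1,1,1,16] (ℓ=5, odd), read p_9/q_9
k=0  a_k=8  p_k/q_k = 8/1
…
k=5  a_k=16  p_k/q_k = 714/83
…
k=8  a_k=1  p_k/q_k = 2228/259
k=9  a_k=1  p_k/q_k = 3699/430
fundamental: x₁=3699, y₁=430  (since 13682601 − 74·184900 = 1)
n=2: (3699,430)∘(3699,430) = (3699·3699+74·430·430, 3699·430+430·3699) = (27365201,3181140)
n=3: (27365201,3181140)∘(3699,430) = (3699·27365201+74·430·3181140, 3699·3181140+430·27365201) = (202447753299,23534073290)
n=4: (202447753299,23534073290)∘(3699,430) = (3699·202447753299+74·430·23534073290, 3699·23534073290+430·202447753299) = (1497708451540801,174105071018280)
n=5: (1497708451540801,174105071018280)∘(3699,430) = (3699·1497708451540801+74·430·174105071018280, 3699·174105071018280+430·1497708451540801) = (11080046922051092499,1288029291859162150)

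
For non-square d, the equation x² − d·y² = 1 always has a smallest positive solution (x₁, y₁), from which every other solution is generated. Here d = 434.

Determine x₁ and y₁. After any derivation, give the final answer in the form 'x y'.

125 6

d=434: √d = [20; 1,4,1,40] (ℓ=4, even), read p_3/q_3
k=0  a_k=20  p_k/q_k = 20/1
k=1  a_k=1  p_k/q_k = 21/1
k=2  a_k=4  p_k/q_k = 104/5
k=3  a_k=1  p_k/q_k = 125/6
fundamental: x₁=125, y₁=6  (since 15625 − 434·36 = 1)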